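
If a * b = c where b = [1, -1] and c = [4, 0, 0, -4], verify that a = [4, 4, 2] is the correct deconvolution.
Forward-compute [4, 4, 2] * [1, -1]: c[0] = 4×1 = 4; c[1] = 4×-1 + 4×1 = 0; c[2] = 4×-1 + 2×1 = -2; c[3] = 2×-1 = -2 → [4, 0, -2, -2]. Does not match given c = [4, 0, 0, -4].

Not verified. [4, 4, 2] * [1, -1] = [4, 0, -2, -2], which differs from [4, 0, 0, -4] at index 2.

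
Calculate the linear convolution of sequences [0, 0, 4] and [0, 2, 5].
y[0] = 0×0 = 0; y[1] = 0×2 + 0×0 = 0; y[2] = 0×5 + 0×2 + 4×0 = 0; y[3] = 0×5 + 4×2 = 8; y[4] = 4×5 = 20

[0, 0, 0, 8, 20]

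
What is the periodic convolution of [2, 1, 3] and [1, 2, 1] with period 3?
Use y[k] = Σ_j f[j]·g[(k-j) mod 3]. y[0] = 2×1 + 1×1 + 3×2 = 9; y[1] = 2×2 + 1×1 + 3×1 = 8; y[2] = 2×1 + 1×2 + 3×1 = 7. Result: [9, 8, 7]

[9, 8, 7]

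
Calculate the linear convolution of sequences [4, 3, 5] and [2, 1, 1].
y[0] = 4×2 = 8; y[1] = 4×1 + 3×2 = 10; y[2] = 4×1 + 3×1 + 5×2 = 17; y[3] = 3×1 + 5×1 = 8; y[4] = 5×1 = 5

[8, 10, 17, 8, 5]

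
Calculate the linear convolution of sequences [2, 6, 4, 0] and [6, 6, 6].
y[0] = 2×6 = 12; y[1] = 2×6 + 6×6 = 48; y[2] = 2×6 + 6×6 + 4×6 = 72; y[3] = 6×6 + 4×6 + 0×6 = 60; y[4] = 4×6 + 0×6 = 24; y[5] = 0×6 = 0

[12, 48, 72, 60, 24, 0]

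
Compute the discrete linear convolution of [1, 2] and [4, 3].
y[0] = 1×4 = 4; y[1] = 1×3 + 2×4 = 11; y[2] = 2×3 = 6

[4, 11, 6]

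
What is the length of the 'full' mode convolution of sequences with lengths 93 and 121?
Linear/full convolution length: m + n - 1 = 93 + 121 - 1 = 213

213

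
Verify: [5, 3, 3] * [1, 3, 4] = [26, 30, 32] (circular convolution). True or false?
Recompute circular convolution of [5, 3, 3] and [1, 3, 4]: y[0] = 5×1 + 3×4 + 3×3 = 26; y[1] = 5×3 + 3×1 + 3×4 = 30; y[2] = 5×4 + 3×3 + 3×1 = 32 → [26, 30, 32]. Given [26, 30, 32] matches, so answer: Yes

Yes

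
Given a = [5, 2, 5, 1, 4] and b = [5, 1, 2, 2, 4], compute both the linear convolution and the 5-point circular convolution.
Linear: y_lin[0] = 5×5 = 25; y_lin[1] = 5×1 + 2×5 = 15; y_lin[2] = 5×2 + 2×1 + 5×5 = 37; y_lin[3] = 5×2 + 2×2 + 5×1 + 1×5 = 24; y_lin[4] = 5×4 + 2×2 + 5×2 + 1×1 + 4×5 = 55; y_lin[5] = 2×4 + 5×2 + 1×2 + 4×1 = 24; y_lin[6] = 5×4 + 1×2 + 4×2 = 30; y_lin[7] = 1×4 + 4×2 = 12; y_lin[8] = 4×4 = 16 → [25, 15, 37, 24, 55, 24, 30, 12, 16]. Circular (length 5): y[0] = 5×5 + 2×4 + 5×2 + 1×2 + 4×1 = 49; y[1] = 5×1 + 2×5 + 5×4 + 1×2 + 4×2 = 45; y[2] = 5×2 + 2×1 + 5×5 + 1×4 + 4×2 = 49; y[3] = 5×2 + 2×2 + 5×1 + 1×5 + 4×4 = 40; y[4] = 5×4 + 2×2 + 5×2 + 1×1 + 4×5 = 55 → [49, 45, 49, 40, 55]

Linear: [25, 15, 37, 24, 55, 24, 30, 12, 16], Circular: [49, 45, 49, 40, 55]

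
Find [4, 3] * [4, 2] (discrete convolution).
y[0] = 4×4 = 16; y[1] = 4×2 + 3×4 = 20; y[2] = 3×2 = 6

[16, 20, 6]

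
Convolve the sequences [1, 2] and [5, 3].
y[0] = 1×5 = 5; y[1] = 1×3 + 2×5 = 13; y[2] = 2×3 = 6

[5, 13, 6]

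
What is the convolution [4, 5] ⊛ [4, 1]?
y[0] = 4×4 = 16; y[1] = 4×1 + 5×4 = 24; y[2] = 5×1 = 5

[16, 24, 5]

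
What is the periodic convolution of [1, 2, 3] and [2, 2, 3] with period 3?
Use y[k] = Σ_j u[j]·v[(k-j) mod 3]. y[0] = 1×2 + 2×3 + 3×2 = 14; y[1] = 1×2 + 2×2 + 3×3 = 15; y[2] = 1×3 + 2×2 + 3×2 = 13. Result: [14, 15, 13]

[14, 15, 13]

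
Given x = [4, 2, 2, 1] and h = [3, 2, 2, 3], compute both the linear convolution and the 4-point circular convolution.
Linear: y_lin[0] = 4×3 = 12; y_lin[1] = 4×2 + 2×3 = 14; y_lin[2] = 4×2 + 2×2 + 2×3 = 18; y_lin[3] = 4×3 + 2×2 + 2×2 + 1×3 = 23; y_lin[4] = 2×3 + 2×2 + 1×2 = 12; y_lin[5] = 2×3 + 1×2 = 8; y_lin[6] = 1×3 = 3 → [12, 14, 18, 23, 12, 8, 3]. Circular (length 4): y[0] = 4×3 + 2×3 + 2×2 + 1×2 = 24; y[1] = 4×2 + 2×3 + 2×3 + 1×2 = 22; y[2] = 4×2 + 2×2 + 2×3 + 1×3 = 21; y[3] = 4×3 + 2×2 + 2×2 + 1×3 = 23 → [24, 22, 21, 23]

Linear: [12, 14, 18, 23, 12, 8, 3], Circular: [24, 22, 21, 23]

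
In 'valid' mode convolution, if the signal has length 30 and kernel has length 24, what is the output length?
'Valid' mode counts only positions where the kernel fully overlaps the signal: m - n + 1 = 30 - 24 + 1 = 7

7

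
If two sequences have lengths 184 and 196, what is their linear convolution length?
Linear/full convolution length: m + n - 1 = 184 + 196 - 1 = 379

379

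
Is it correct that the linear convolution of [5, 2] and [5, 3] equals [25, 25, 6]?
Recompute linear convolution of [5, 2] and [5, 3]: y[0] = 5×5 = 25; y[1] = 5×3 + 2×5 = 25; y[2] = 2×3 = 6 → [25, 25, 6]. Given [25, 25, 6] matches, so answer: Yes

Yes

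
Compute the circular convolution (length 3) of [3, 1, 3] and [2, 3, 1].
Use y[k] = Σ_j x[j]·h[(k-j) mod 3]. y[0] = 3×2 + 1×1 + 3×3 = 16; y[1] = 3×3 + 1×2 + 3×1 = 14; y[2] = 3×1 + 1×3 + 3×2 = 12. Result: [16, 14, 12]

[16, 14, 12]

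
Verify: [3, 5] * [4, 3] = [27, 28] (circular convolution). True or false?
Recompute circular convolution of [3, 5] and [4, 3]: y[0] = 3×4 + 5×3 = 27; y[1] = 3×3 + 5×4 = 29 → [27, 29]. Compare to given [27, 28]: they differ at index 1: given 28, correct 29, so answer: No

No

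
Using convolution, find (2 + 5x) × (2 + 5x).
Ascending coefficients: a = [2, 5], b = [2, 5]. c[0] = 2×2 = 4; c[1] = 2×5 + 5×2 = 20; c[2] = 5×5 = 25. Result coefficients: [4, 20, 25] → 4 + 20x + 25x^2

4 + 20x + 25x^2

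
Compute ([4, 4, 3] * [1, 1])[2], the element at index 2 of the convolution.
Use y[k] = Σ_i a[i]·b[k-i] at k=2. y[2] = 4×1 + 3×1 = 7

7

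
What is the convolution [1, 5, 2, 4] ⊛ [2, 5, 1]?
y[0] = 1×2 = 2; y[1] = 1×5 + 5×2 = 15; y[2] = 1×1 + 5×5 + 2×2 = 30; y[3] = 5×1 + 2×5 + 4×2 = 23; y[4] = 2×1 + 4×5 = 22; y[5] = 4×1 = 4

[2, 15, 30, 23, 22, 4]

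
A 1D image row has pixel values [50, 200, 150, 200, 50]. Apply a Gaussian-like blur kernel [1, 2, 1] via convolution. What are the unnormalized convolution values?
Convolve image row [50, 200, 150, 200, 50] with kernel [1, 2, 1]: y[0] = 50×1 = 50; y[1] = 50×2 + 200×1 = 300; y[2] = 50×1 + 200×2 + 150×1 = 600; y[3] = 200×1 + 150×2 + 200×1 = 700; y[4] = 150×1 + 200×2 + 50×1 = 600; y[5] = 200×1 + 50×2 = 300; y[6] = 50×1 = 50 → [50, 300, 600, 700, 600, 300, 50]. Normalization factor = sum(kernel) = 4.

[50, 300, 600, 700, 600, 300, 50]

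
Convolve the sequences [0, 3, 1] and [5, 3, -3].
y[0] = 0×5 = 0; y[1] = 0×3 + 3×5 = 15; y[2] = 0×-3 + 3×3 + 1×5 = 14; y[3] = 3×-3 + 1×3 = -6; y[4] = 1×-3 = -3

[0, 15, 14, -6, -3]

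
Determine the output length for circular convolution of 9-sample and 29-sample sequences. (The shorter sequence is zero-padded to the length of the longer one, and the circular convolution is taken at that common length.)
Circular convolution (zero-padding the shorter input) has length max(m, n) = max(9, 29) = 29

29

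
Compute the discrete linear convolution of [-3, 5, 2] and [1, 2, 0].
y[0] = -3×1 = -3; y[1] = -3×2 + 5×1 = -1; y[2] = -3×0 + 5×2 + 2×1 = 12; y[3] = 5×0 + 2×2 = 4; y[4] = 2×0 = 0

[-3, -1, 12, 4, 0]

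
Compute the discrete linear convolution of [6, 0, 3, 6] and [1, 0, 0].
y[0] = 6×1 = 6; y[1] = 6×0 + 0×1 = 0; y[2] = 6×0 + 0×0 + 3×1 = 3; y[3] = 0×0 + 3×0 + 6×1 = 6; y[4] = 3×0 + 6×0 = 0; y[5] = 6×0 = 0

[6, 0, 3, 6, 0, 0]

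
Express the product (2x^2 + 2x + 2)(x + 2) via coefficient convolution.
Ascending coefficients: a = [2, 2, 2], b = [2, 1]. c[0] = 2×2 = 4; c[1] = 2×1 + 2×2 = 6; c[2] = 2×1 + 2×2 = 6; c[3] = 2×1 = 2. Result coefficients: [4, 6, 6, 2] → 2x^3 + 6x^2 + 6x + 4

2x^3 + 6x^2 + 6x + 4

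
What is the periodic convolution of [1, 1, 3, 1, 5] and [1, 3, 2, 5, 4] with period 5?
Use y[k] = Σ_j f[j]·g[(k-j) mod 5]. y[0] = 1×1 + 1×4 + 3×5 + 1×2 + 5×3 = 37; y[1] = 1×3 + 1×1 + 3×4 + 1×5 + 5×2 = 31; y[2] = 1×2 + 1×3 + 3×1 + 1×4 + 5×5 = 37; y[3] = 1×5 + 1×2 + 3×3 + 1×1 + 5×4 = 37; y[4] = 1×4 + 1×5 + 3×2 + 1×3 + 5×1 = 23. Result: [37, 31, 37, 37, 23]

[37, 31, 37, 37, 23]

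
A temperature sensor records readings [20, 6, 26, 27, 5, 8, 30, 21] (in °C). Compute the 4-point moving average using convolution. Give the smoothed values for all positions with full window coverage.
4-point moving average kernel = [1, 1, 1, 1]. Apply in 'valid' mode (full window coverage): avg[0] = (20 + 6 + 26 + 27) / 4 = 19.75; avg[1] = (6 + 26 + 27 + 5) / 4 = 16.0; avg[2] = (26 + 27 + 5 + 8) / 4 = 16.5; avg[3] = (27 + 5 + 8 + 30) / 4 = 17.5; avg[4] = (5 + 8 + 30 + 21) / 4 = 16.0. Smoothed values: [19.75, 16.0, 16.5, 17.5, 16.0]

[19.75, 16.0, 16.5, 17.5, 16.0]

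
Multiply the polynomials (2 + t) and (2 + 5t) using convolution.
Ascending coefficients: a = [2, 1], b = [2, 5]. c[0] = 2×2 = 4; c[1] = 2×5 + 1×2 = 12; c[2] = 1×5 = 5. Result coefficients: [4, 12, 5] → 4 + 12t + 5t^2

4 + 12t + 5t^2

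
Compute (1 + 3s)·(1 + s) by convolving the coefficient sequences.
Ascending coefficients: a = [1, 3], b = [1, 1]. c[0] = 1×1 = 1; c[1] = 1×1 + 3×1 = 4; c[2] = 3×1 = 3. Result coefficients: [1, 4, 3] → 1 + 4s + 3s^2

1 + 4s + 3s^2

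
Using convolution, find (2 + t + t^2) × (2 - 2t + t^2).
Ascending coefficients: a = [2, 1, 1], b = [2, -2, 1]. c[0] = 2×2 = 4; c[1] = 2×-2 + 1×2 = -2; c[2] = 2×1 + 1×-2 + 1×2 = 2; c[3] = 1×1 + 1×-2 = -1; c[4] = 1×1 = 1. Result coefficients: [4, -2, 2, -1, 1] → 4 - 2t + 2t^2 - t^3 + t^4

4 - 2t + 2t^2 - t^3 + t^4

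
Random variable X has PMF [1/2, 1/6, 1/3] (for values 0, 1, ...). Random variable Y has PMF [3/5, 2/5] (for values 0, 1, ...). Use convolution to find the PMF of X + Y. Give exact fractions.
P(X+Y=k) = Σ_i P(X=i)·P(Y=k-i) — a convolution of [1/2, 1/6, 1/3] and [3/5, 2/5]. P(X+Y=0) = (1/2)×(3/5) = 3/10; P(X+Y=1) = (1/2)×(2/5) + (1/6)×(3/5) = 1/5 + 1/10 = 3/10; P(X+Y=2) = (1/6)×(2/5) + (1/3)×(3/5) = 1/15 + 1/5 = 4/15; P(X+Y=3) = (1/3)×(2/5) = 2/15. PMF: [3/10, 3/10, 4/15, 2/15] (sums to 1 ✓)

[3/10, 3/10, 4/15, 2/15]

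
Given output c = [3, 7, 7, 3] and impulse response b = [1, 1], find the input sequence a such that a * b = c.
Deconvolve c=[3, 7, 7, 3] by b=[1, 1]. Since b[0]=1, solve forward: a[0] = c[0] / 1 = 3; a[1] = (c[1] - 3×1) / 1 = 4; a[2] = (c[2] - 4×1) / 1 = 3. So a = [3, 4, 3]. Check by forward convolution: c[0] = 3×1 = 3; c[1] = 3×1 + 4×1 = 7; c[2] = 4×1 + 3×1 = 7; c[3] = 3×1 = 3

[3, 4, 3]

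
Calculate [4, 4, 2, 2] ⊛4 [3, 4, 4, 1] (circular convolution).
Use y[k] = Σ_j x[j]·h[(k-j) mod 4]. y[0] = 4×3 + 4×1 + 2×4 + 2×4 = 32; y[1] = 4×4 + 4×3 + 2×1 + 2×4 = 38; y[2] = 4×4 + 4×4 + 2×3 + 2×1 = 40; y[3] = 4×1 + 4×4 + 2×4 + 2×3 = 34. Result: [32, 38, 40, 34]

[32, 38, 40, 34]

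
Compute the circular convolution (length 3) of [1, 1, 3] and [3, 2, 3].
Use y[k] = Σ_j a[j]·b[(k-j) mod 3]. y[0] = 1×3 + 1×3 + 3×2 = 12; y[1] = 1×2 + 1×3 + 3×3 = 14; y[2] = 1×3 + 1×2 + 3×3 = 14. Result: [12, 14, 14]

[12, 14, 14]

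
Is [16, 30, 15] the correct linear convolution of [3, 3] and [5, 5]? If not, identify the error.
Recompute linear convolution of [3, 3] and [5, 5]: y[0] = 3×5 = 15; y[1] = 3×5 + 3×5 = 30; y[2] = 3×5 = 15 → [15, 30, 15]. Compare to given [16, 30, 15]: they differ at index 0: given 16, correct 15, so answer: No

No. Error at index 0: given 16, correct 15.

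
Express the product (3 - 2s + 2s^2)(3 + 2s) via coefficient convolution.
Ascending coefficients: a = [3, -2, 2], b = [3, 2]. c[0] = 3×3 = 9; c[1] = 3×2 + -2×3 = 0; c[2] = -2×2 + 2×3 = 2; c[3] = 2×2 = 4. Result coefficients: [9, 0, 2, 4] → 9 + 2s^2 + 4s^3

9 + 2s^2 + 4s^3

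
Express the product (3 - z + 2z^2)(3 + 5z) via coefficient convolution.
Ascending coefficients: a = [3, -1, 2], b = [3, 5]. c[0] = 3×3 = 9; c[1] = 3×5 + -1×3 = 12; c[2] = -1×5 + 2×3 = 1; c[3] = 2×5 = 10. Result coefficients: [9, 12, 1, 10] → 9 + 12z + z^2 + 10z^3

9 + 12z + z^2 + 10z^3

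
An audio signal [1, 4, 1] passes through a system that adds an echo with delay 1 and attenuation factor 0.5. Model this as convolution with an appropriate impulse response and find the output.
Direct-path + delayed-attenuated-path model → impulse response h = [1, 0.5] (1 at lag 0, 0.5 at lag 1). Output y[n] = x[n] + 0.5·x[n - 1] (with x[n] = 0 outside 0..2): y[0] = 1 + 0.5×0 = 1; y[1] = 4 + 0.5×1 = 4.5; y[2] = 1 + 0.5×4 = 3.0; y[3] = 0 + 0.5×1 = 0.5. So y = [1, 4.5, 3.0, 0.5]

[1, 4.5, 3.0, 0.5]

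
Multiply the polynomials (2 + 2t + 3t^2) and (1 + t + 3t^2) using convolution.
Ascending coefficients: a = [2, 2, 3], b = [1, 1, 3]. c[0] = 2×1 = 2; c[1] = 2×1 + 2×1 = 4; c[2] = 2×3 + 2×1 + 3×1 = 11; c[3] = 2×3 + 3×1 = 9; c[4] = 3×3 = 9. Result coefficients: [2, 4, 11, 9, 9] → 2 + 4t + 11t^2 + 9t^3 + 9t^4

2 + 4t + 11t^2 + 9t^3 + 9t^4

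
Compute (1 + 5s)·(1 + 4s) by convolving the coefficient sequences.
Ascending coefficients: a = [1, 5], b = [1, 4]. c[0] = 1×1 = 1; c[1] = 1×4 + 5×1 = 9; c[2] = 5×4 = 20. Result coefficients: [1, 9, 20] → 1 + 9s + 20s^2

1 + 9s + 20s^2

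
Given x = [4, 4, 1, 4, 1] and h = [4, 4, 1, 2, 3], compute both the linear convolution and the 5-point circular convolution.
Linear: y_lin[0] = 4×4 = 16; y_lin[1] = 4×4 + 4×4 = 32; y_lin[2] = 4×1 + 4×4 + 1×4 = 24; y_lin[3] = 4×2 + 4×1 + 1×4 + 4×4 = 32; y_lin[4] = 4×3 + 4×2 + 1×1 + 4×4 + 1×4 = 41; y_lin[5] = 4×3 + 1×2 + 4×1 + 1×4 = 22; y_lin[6] = 1×3 + 4×2 + 1×1 = 12; y_lin[7] = 4×3 + 1×2 = 14; y_lin[8] = 1×3 = 3 → [16, 32, 24, 32, 41, 22, 12, 14, 3]. Circular (length 5): y[0] = 4×4 + 4×3 + 1×2 + 4×1 + 1×4 = 38; y[1] = 4×4 + 4×4 + 1×3 + 4×2 + 1×1 = 44; y[2] = 4×1 + 4×4 + 1×4 + 4×3 + 1×2 = 38; y[3] = 4×2 + 4×1 + 1×4 + 4×4 + 1×3 = 35; y[4] = 4×3 + 4×2 + 1×1 + 4×4 + 1×4 = 41 → [38, 44, 38, 35, 41]

Linear: [16, 32, 24, 32, 41, 22, 12, 14, 3], Circular: [38, 44, 38, 35, 41]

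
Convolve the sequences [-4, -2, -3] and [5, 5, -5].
y[0] = -4×5 = -20; y[1] = -4×5 + -2×5 = -30; y[2] = -4×-5 + -2×5 + -3×5 = -5; y[3] = -2×-5 + -3×5 = -5; y[4] = -3×-5 = 15

[-20, -30, -5, -5, 15]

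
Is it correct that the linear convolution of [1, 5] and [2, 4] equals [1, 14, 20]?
Recompute linear convolution of [1, 5] and [2, 4]: y[0] = 1×2 = 2; y[1] = 1×4 + 5×2 = 14; y[2] = 5×4 = 20 → [2, 14, 20]. Compare to given [1, 14, 20]: they differ at index 0: given 1, correct 2, so answer: No

No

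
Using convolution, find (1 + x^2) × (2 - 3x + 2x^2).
Ascending coefficients: a = [1, 0, 1], b = [2, -3, 2]. c[0] = 1×2 = 2; c[1] = 1×-3 + 0×2 = -3; c[2] = 1×2 + 0×-3 + 1×2 = 4; c[3] = 0×2 + 1×-3 = -3; c[4] = 1×2 = 2. Result coefficients: [2, -3, 4, -3, 2] → 2 - 3x + 4x^2 - 3x^3 + 2x^4

2 - 3x + 4x^2 - 3x^3 + 2x^4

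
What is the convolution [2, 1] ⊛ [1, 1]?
y[0] = 2×1 = 2; y[1] = 2×1 + 1×1 = 3; y[2] = 1×1 = 1

[2, 3, 1]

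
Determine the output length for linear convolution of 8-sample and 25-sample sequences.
Linear/full convolution length: m + n - 1 = 8 + 25 - 1 = 32

32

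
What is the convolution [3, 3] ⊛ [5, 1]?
y[0] = 3×5 = 15; y[1] = 3×1 + 3×5 = 18; y[2] = 3×1 = 3

[15, 18, 3]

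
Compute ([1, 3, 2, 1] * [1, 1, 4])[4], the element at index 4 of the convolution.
Use y[k] = Σ_i a[i]·b[k-i] at k=4. y[4] = 2×4 + 1×1 = 9

9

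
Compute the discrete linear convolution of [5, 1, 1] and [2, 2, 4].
y[0] = 5×2 = 10; y[1] = 5×2 + 1×2 = 12; y[2] = 5×4 + 1×2 + 1×2 = 24; y[3] = 1×4 + 1×2 = 6; y[4] = 1×4 = 4

[10, 12, 24, 6, 4]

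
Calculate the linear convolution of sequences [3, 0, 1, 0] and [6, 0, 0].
y[0] = 3×6 = 18; y[1] = 3×0 + 0×6 = 0; y[2] = 3×0 + 0×0 + 1×6 = 6; y[3] = 0×0 + 1×0 + 0×6 = 0; y[4] = 1×0 + 0×0 = 0; y[5] = 0×0 = 0

[18, 0, 6, 0, 0, 0]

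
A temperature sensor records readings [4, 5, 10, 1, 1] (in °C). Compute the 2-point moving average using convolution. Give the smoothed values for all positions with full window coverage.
2-point moving average kernel = [1, 1]. Apply in 'valid' mode (full window coverage): avg[0] = (4 + 5) / 2 = 4.5; avg[1] = (5 + 10) / 2 = 7.5; avg[2] = (10 + 1) / 2 = 5.5; avg[3] = (1 + 1) / 2 = 1.0. Smoothed values: [4.5, 7.5, 5.5, 1.0]

[4.5, 7.5, 5.5, 1.0]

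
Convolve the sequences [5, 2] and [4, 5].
y[0] = 5×4 = 20; y[1] = 5×5 + 2×4 = 33; y[2] = 2×5 = 10

[20, 33, 10]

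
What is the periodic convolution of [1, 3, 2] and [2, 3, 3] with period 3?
Use y[k] = Σ_j u[j]·v[(k-j) mod 3]. y[0] = 1×2 + 3×3 + 2×3 = 17; y[1] = 1×3 + 3×2 + 2×3 = 15; y[2] = 1×3 + 3×3 + 2×2 = 16. Result: [17, 15, 16]

[17, 15, 16]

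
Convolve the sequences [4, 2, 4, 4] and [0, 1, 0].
y[0] = 4×0 = 0; y[1] = 4×1 + 2×0 = 4; y[2] = 4×0 + 2×1 + 4×0 = 2; y[3] = 2×0 + 4×1 + 4×0 = 4; y[4] = 4×0 + 4×1 = 4; y[5] = 4×0 = 0

[0, 4, 2, 4, 4, 0]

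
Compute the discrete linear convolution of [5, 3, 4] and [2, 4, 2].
y[0] = 5×2 = 10; y[1] = 5×4 + 3×2 = 26; y[2] = 5×2 + 3×4 + 4×2 = 30; y[3] = 3×2 + 4×4 = 22; y[4] = 4×2 = 8

[10, 26, 30, 22, 8]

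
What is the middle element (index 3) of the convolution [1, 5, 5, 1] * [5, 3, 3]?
Use y[k] = Σ_i a[i]·b[k-i] at k=3. y[3] = 5×3 + 5×3 + 1×5 = 35

35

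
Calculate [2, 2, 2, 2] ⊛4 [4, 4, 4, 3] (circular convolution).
Use y[k] = Σ_j f[j]·g[(k-j) mod 4]. y[0] = 2×4 + 2×3 + 2×4 + 2×4 = 30; y[1] = 2×4 + 2×4 + 2×3 + 2×4 = 30; y[2] = 2×4 + 2×4 + 2×4 + 2×3 = 30; y[3] = 2×3 + 2×4 + 2×4 + 2×4 = 30. Result: [30, 30, 30, 30]

[30, 30, 30, 30]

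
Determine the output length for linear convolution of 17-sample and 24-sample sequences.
Linear/full convolution length: m + n - 1 = 17 + 24 - 1 = 40

40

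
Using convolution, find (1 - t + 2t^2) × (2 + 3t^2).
Ascending coefficients: a = [1, -1, 2], b = [2, 0, 3]. c[0] = 1×2 = 2; c[1] = 1×0 + -1×2 = -2; c[2] = 1×3 + -1×0 + 2×2 = 7; c[3] = -1×3 + 2×0 = -3; c[4] = 2×3 = 6. Result coefficients: [2, -2, 7, -3, 6] → 2 - 2t + 7t^2 - 3t^3 + 6t^4

2 - 2t + 7t^2 - 3t^3 + 6t^4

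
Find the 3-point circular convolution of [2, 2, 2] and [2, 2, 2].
Use y[k] = Σ_j s[j]·t[(k-j) mod 3]. y[0] = 2×2 + 2×2 + 2×2 = 12; y[1] = 2×2 + 2×2 + 2×2 = 12; y[2] = 2×2 + 2×2 + 2×2 = 12. Result: [12, 12, 12]

[12, 12, 12]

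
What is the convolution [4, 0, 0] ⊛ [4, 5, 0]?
y[0] = 4×4 = 16; y[1] = 4×5 + 0×4 = 20; y[2] = 4×0 + 0×5 + 0×4 = 0; y[3] = 0×0 + 0×5 = 0; y[4] = 0×0 = 0

[16, 20, 0, 0, 0]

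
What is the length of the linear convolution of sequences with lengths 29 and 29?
Linear/full convolution length: m + n - 1 = 29 + 29 - 1 = 57

57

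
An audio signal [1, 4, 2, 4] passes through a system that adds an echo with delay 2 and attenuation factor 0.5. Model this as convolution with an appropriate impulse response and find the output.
Direct-path + delayed-attenuated-path model → impulse response h = [1, 0, 0.5] (1 at lag 0, 0.5 at lag 2). Output y[n] = x[n] + 0.5·x[n - 2] (with x[n] = 0 outside 0..3): y[0] = 1 + 0.5×0 = 1; y[1] = 4 + 0.5×0 = 4; y[2] = 2 + 0.5×1 = 2.5; y[3] = 4 + 0.5×4 = 6.0; y[4] = 0 + 0.5×2 = 1.0; y[5] = 0 + 0.5×4 = 2.0. So y = [1, 4, 2.5, 6.0, 1.0, 2.0]

[1, 4, 2.5, 6.0, 1.0, 2.0]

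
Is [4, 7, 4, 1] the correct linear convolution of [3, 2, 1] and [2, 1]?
Recompute linear convolution of [3, 2, 1] and [2, 1]: y[0] = 3×2 = 6; y[1] = 3×1 + 2×2 = 7; y[2] = 2×1 + 1×2 = 4; y[3] = 1×1 = 1 → [6, 7, 4, 1]. Compare to given [4, 7, 4, 1]: they differ at index 0: given 4, correct 6, so answer: No

No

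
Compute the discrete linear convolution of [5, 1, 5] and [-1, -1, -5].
y[0] = 5×-1 = -5; y[1] = 5×-1 + 1×-1 = -6; y[2] = 5×-5 + 1×-1 + 5×-1 = -31; y[3] = 1×-5 + 5×-1 = -10; y[4] = 5×-5 = -25

[-5, -6, -31, -10, -25]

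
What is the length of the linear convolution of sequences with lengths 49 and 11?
Linear/full convolution length: m + n - 1 = 49 + 11 - 1 = 59

59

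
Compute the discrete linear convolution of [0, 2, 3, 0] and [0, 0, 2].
y[0] = 0×0 = 0; y[1] = 0×0 + 2×0 = 0; y[2] = 0×2 + 2×0 + 3×0 = 0; y[3] = 2×2 + 3×0 + 0×0 = 4; y[4] = 3×2 + 0×0 = 6; y[5] = 0×2 = 0

[0, 0, 0, 4, 6, 0]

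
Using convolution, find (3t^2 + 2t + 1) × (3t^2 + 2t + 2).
Ascending coefficients: a = [1, 2, 3], b = [2, 2, 3]. c[0] = 1×2 = 2; c[1] = 1×2 + 2×2 = 6; c[2] = 1×3 + 2×2 + 3×2 = 13; c[3] = 2×3 + 3×2 = 12; c[4] = 3×3 = 9. Result coefficients: [2, 6, 13, 12, 9] → 9t^4 + 12t^3 + 13t^2 + 6t + 2

9t^4 + 12t^3 + 13t^2 + 6t + 2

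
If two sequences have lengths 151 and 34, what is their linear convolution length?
Linear/full convolution length: m + n - 1 = 151 + 34 - 1 = 184

184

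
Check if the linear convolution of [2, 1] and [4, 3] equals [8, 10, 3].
Recompute linear convolution of [2, 1] and [4, 3]: y[0] = 2×4 = 8; y[1] = 2×3 + 1×4 = 10; y[2] = 1×3 = 3 → [8, 10, 3]. Given [8, 10, 3] matches, so answer: Yes

Yes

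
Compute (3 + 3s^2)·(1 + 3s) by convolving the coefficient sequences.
Ascending coefficients: a = [3, 0, 3], b = [1, 3]. c[0] = 3×1 = 3; c[1] = 3×3 + 0×1 = 9; c[2] = 0×3 + 3×1 = 3; c[3] = 3×3 = 9. Result coefficients: [3, 9, 3, 9] → 3 + 9s + 3s^2 + 9s^3

3 + 9s + 3s^2 + 9s^3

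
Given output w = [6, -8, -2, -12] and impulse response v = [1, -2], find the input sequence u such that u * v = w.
Deconvolve w=[6, -8, -2, -12] by v=[1, -2]. Since v[0]=1, solve forward: u[0] = w[0] / 1 = 6; u[1] = (w[1] - 6×-2) / 1 = 4; u[2] = (w[2] - 4×-2) / 1 = 6. So u = [6, 4, 6]. Check by forward convolution: w[0] = 6×1 = 6; w[1] = 6×-2 + 4×1 = -8; w[2] = 4×-2 + 6×1 = -2; w[3] = 6×-2 = -12

[6, 4, 6]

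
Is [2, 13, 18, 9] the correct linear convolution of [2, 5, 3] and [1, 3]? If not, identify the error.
Recompute linear convolution of [2, 5, 3] and [1, 3]: y[0] = 2×1 = 2; y[1] = 2×3 + 5×1 = 11; y[2] = 5×3 + 3×1 = 18; y[3] = 3×3 = 9 → [2, 11, 18, 9]. Compare to given [2, 13, 18, 9]: they differ at index 1: given 13, correct 11, so answer: No

No. Error at index 1: given 13, correct 11.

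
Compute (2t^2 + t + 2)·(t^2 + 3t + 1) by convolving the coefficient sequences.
Ascending coefficients: a = [2, 1, 2], b = [1, 3, 1]. c[0] = 2×1 = 2; c[1] = 2×3 + 1×1 = 7; c[2] = 2×1 + 1×3 + 2×1 = 7; c[3] = 1×1 + 2×3 = 7; c[4] = 2×1 = 2. Result coefficients: [2, 7, 7, 7, 2] → 2t^4 + 7t^3 + 7t^2 + 7t + 2

2t^4 + 7t^3 + 7t^2 + 7t + 2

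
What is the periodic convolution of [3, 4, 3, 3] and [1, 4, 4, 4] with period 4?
Use y[k] = Σ_j x[j]·h[(k-j) mod 4]. y[0] = 3×1 + 4×4 + 3×4 + 3×4 = 43; y[1] = 3×4 + 4×1 + 3×4 + 3×4 = 40; y[2] = 3×4 + 4×4 + 3×1 + 3×4 = 43; y[3] = 3×4 + 4×4 + 3×4 + 3×1 = 43. Result: [43, 40, 43, 43]

[43, 40, 43, 43]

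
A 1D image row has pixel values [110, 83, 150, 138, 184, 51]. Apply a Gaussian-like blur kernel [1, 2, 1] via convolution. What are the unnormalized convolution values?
Convolve image row [110, 83, 150, 138, 184, 51] with kernel [1, 2, 1]: y[0] = 110×1 = 110; y[1] = 110×2 + 83×1 = 303; y[2] = 110×1 + 83×2 + 150×1 = 426; y[3] = 83×1 + 150×2 + 138×1 = 521; y[4] = 150×1 + 138×2 + 184×1 = 610; y[5] = 138×1 + 184×2 + 51×1 = 557; y[6] = 184×1 + 51×2 = 286; y[7] = 51×1 = 51 → [110, 303, 426, 521, 610, 557, 286, 51]. Normalization factor = sum(kernel) = 4.

[110, 303, 426, 521, 610, 557, 286, 51]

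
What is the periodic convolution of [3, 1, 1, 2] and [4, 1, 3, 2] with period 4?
Use y[k] = Σ_j x[j]·h[(k-j) mod 4]. y[0] = 3×4 + 1×2 + 1×3 + 2×1 = 19; y[1] = 3×1 + 1×4 + 1×2 + 2×3 = 15; y[2] = 3×3 + 1×1 + 1×4 + 2×2 = 18; y[3] = 3×2 + 1×3 + 1×1 + 2×4 = 18. Result: [19, 15, 18, 18]

[19, 15, 18, 18]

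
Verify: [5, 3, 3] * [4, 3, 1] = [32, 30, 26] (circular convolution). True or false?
Recompute circular convolution of [5, 3, 3] and [4, 3, 1]: y[0] = 5×4 + 3×1 + 3×3 = 32; y[1] = 5×3 + 3×4 + 3×1 = 30; y[2] = 5×1 + 3×3 + 3×4 = 26 → [32, 30, 26]. Given [32, 30, 26] matches, so answer: Yes

Yes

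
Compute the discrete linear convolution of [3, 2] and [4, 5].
y[0] = 3×4 = 12; y[1] = 3×5 + 2×4 = 23; y[2] = 2×5 = 10

[12, 23, 10]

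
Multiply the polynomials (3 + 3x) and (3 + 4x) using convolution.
Ascending coefficients: a = [3, 3], b = [3, 4]. c[0] = 3×3 = 9; c[1] = 3×4 + 3×3 = 21; c[2] = 3×4 = 12. Result coefficients: [9, 21, 12] → 9 + 21x + 12x^2

9 + 21x + 12x^2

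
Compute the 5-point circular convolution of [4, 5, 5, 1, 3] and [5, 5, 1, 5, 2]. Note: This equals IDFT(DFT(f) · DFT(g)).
Either evaluate y[k] = Σ_j f[j]·g[(k-j) mod 5] directly, or use IDFT(DFT(f) · DFT(g)). y[0] = 4×5 + 5×2 + 5×5 + 1×1 + 3×5 = 71; y[1] = 4×5 + 5×5 + 5×2 + 1×5 + 3×1 = 63; y[2] = 4×1 + 5×5 + 5×5 + 1×2 + 3×5 = 71; y[3] = 4×5 + 5×1 + 5×5 + 1×5 + 3×2 = 61; y[4] = 4×2 + 5×5 + 5×1 + 1×5 + 3×5 = 58. Result: [71, 63, 71, 61, 58]

[71, 63, 71, 61, 58]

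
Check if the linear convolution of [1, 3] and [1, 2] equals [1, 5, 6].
Recompute linear convolution of [1, 3] and [1, 2]: y[0] = 1×1 = 1; y[1] = 1×2 + 3×1 = 5; y[2] = 3×2 = 6 → [1, 5, 6]. Given [1, 5, 6] matches, so answer: Yes

Yes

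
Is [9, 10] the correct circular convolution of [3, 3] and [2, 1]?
Recompute circular convolution of [3, 3] and [2, 1]: y[0] = 3×2 + 3×1 = 9; y[1] = 3×1 + 3×2 = 9 → [9, 9]. Compare to given [9, 10]: they differ at index 1: given 10, correct 9, so answer: No

No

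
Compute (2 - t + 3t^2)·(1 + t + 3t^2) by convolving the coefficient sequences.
Ascending coefficients: a = [2, -1, 3], b = [1, 1, 3]. c[0] = 2×1 = 2; c[1] = 2×1 + -1×1 = 1; c[2] = 2×3 + -1×1 + 3×1 = 8; c[3] = -1×3 + 3×1 = 0; c[4] = 3×3 = 9. Result coefficients: [2, 1, 8, 0, 9] → 2 + t + 8t^2 + 9t^4

2 + t + 8t^2 + 9t^4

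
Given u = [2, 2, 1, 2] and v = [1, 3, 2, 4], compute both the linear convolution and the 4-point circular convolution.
Linear: y_lin[0] = 2×1 = 2; y_lin[1] = 2×3 + 2×1 = 8; y_lin[2] = 2×2 + 2×3 + 1×1 = 11; y_lin[3] = 2×4 + 2×2 + 1×3 + 2×1 = 17; y_lin[4] = 2×4 + 1×2 + 2×3 = 16; y_lin[5] = 1×4 + 2×2 = 8; y_lin[6] = 2×4 = 8 → [2, 8, 11, 17, 16, 8, 8]. Circular (length 4): y[0] = 2×1 + 2×4 + 1×2 + 2×3 = 18; y[1] = 2×3 + 2×1 + 1×4 + 2×2 = 16; y[2] = 2×2 + 2×3 + 1×1 + 2×4 = 19; y[3] = 2×4 + 2×2 + 1×3 + 2×1 = 17 → [18, 16, 19, 17]

Linear: [2, 8, 11, 17, 16, 8, 8], Circular: [18, 16, 19, 17]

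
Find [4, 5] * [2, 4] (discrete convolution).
y[0] = 4×2 = 8; y[1] = 4×4 + 5×2 = 26; y[2] = 5×4 = 20

[8, 26, 20]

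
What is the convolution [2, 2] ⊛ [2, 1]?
y[0] = 2×2 = 4; y[1] = 2×1 + 2×2 = 6; y[2] = 2×1 = 2

[4, 6, 2]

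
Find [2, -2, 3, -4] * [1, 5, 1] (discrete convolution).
y[0] = 2×1 = 2; y[1] = 2×5 + -2×1 = 8; y[2] = 2×1 + -2×5 + 3×1 = -5; y[3] = -2×1 + 3×5 + -4×1 = 9; y[4] = 3×1 + -4×5 = -17; y[5] = -4×1 = -4

[2, 8, -5, 9, -17, -4]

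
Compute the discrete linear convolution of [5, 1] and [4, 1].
y[0] = 5×4 = 20; y[1] = 5×1 + 1×4 = 9; y[2] = 1×1 = 1

[20, 9, 1]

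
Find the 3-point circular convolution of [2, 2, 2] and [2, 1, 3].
Use y[k] = Σ_j f[j]·g[(k-j) mod 3]. y[0] = 2×2 + 2×3 + 2×1 = 12; y[1] = 2×1 + 2×2 + 2×3 = 12; y[2] = 2×3 + 2×1 + 2×2 = 12. Result: [12, 12, 12]

[12, 12, 12]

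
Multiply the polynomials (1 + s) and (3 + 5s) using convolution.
Ascending coefficients: a = [1, 1], b = [3, 5]. c[0] = 1×3 = 3; c[1] = 1×5 + 1×3 = 8; c[2] = 1×5 = 5. Result coefficients: [3, 8, 5] → 3 + 8s + 5s^2

3 + 8s + 5s^2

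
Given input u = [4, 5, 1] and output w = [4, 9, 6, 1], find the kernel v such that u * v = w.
Output length 4 = len(u) + len(v) - 1 ⇒ len(v) = 2. Solve v forward using v[k] = (w[k] - Σ_{i≥1} u[i]·v[k-i]) / u[0]: v[0] = w[0] / u[0] = 4 / 4 = 1; v[1] = (w[1] - 5×1) / u[0] = (9 - 5×1) / 4 = 1. So v = [1, 1]. Forward-check [4, 5, 1] * [1, 1]: w[0] = 4×1 = 4; w[1] = 4×1 + 5×1 = 9; w[2] = 5×1 + 1×1 = 6; w[3] = 1×1 = 1 → [4, 9, 6, 1] ✓

[1, 1]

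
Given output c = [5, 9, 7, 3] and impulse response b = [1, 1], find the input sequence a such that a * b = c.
Deconvolve c=[5, 9, 7, 3] by b=[1, 1]. Since b[0]=1, solve forward: a[0] = c[0] / 1 = 5; a[1] = (c[1] - 5×1) / 1 = 4; a[2] = (c[2] - 4×1) / 1 = 3. So a = [5, 4, 3]. Check by forward convolution: c[0] = 5×1 = 5; c[1] = 5×1 + 4×1 = 9; c[2] = 4×1 + 3×1 = 7; c[3] = 3×1 = 3

[5, 4, 3]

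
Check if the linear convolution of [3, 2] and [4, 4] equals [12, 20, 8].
Recompute linear convolution of [3, 2] and [4, 4]: y[0] = 3×4 = 12; y[1] = 3×4 + 2×4 = 20; y[2] = 2×4 = 8 → [12, 20, 8]. Given [12, 20, 8] matches, so answer: Yes

Yes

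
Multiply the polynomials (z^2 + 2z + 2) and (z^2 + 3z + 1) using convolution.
Ascending coefficients: a = [2, 2, 1], b = [1, 3, 1]. c[0] = 2×1 = 2; c[1] = 2×3 + 2×1 = 8; c[2] = 2×1 + 2×3 + 1×1 = 9; c[3] = 2×1 + 1×3 = 5; c[4] = 1×1 = 1. Result coefficients: [2, 8, 9, 5, 1] → z^4 + 5z^3 + 9z^2 + 8z + 2

z^4 + 5z^3 + 9z^2 + 8z + 2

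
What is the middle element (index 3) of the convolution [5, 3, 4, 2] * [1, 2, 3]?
Use y[k] = Σ_i a[i]·b[k-i] at k=3. y[3] = 3×3 + 4×2 + 2×1 = 19

19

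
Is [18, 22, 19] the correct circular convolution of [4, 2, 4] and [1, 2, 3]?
Recompute circular convolution of [4, 2, 4] and [1, 2, 3]: y[0] = 4×1 + 2×3 + 4×2 = 18; y[1] = 4×2 + 2×1 + 4×3 = 22; y[2] = 4×3 + 2×2 + 4×1 = 20 → [18, 22, 20]. Compare to given [18, 22, 19]: they differ at index 2: given 19, correct 20, so answer: No

No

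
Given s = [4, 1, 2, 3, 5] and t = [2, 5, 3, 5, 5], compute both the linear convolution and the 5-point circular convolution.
Linear: y_lin[0] = 4×2 = 8; y_lin[1] = 4×5 + 1×2 = 22; y_lin[2] = 4×3 + 1×5 + 2×2 = 21; y_lin[3] = 4×5 + 1×3 + 2×5 + 3×2 = 39; y_lin[4] = 4×5 + 1×5 + 2×3 + 3×5 + 5×2 = 56; y_lin[5] = 1×5 + 2×5 + 3×3 + 5×5 = 49; y_lin[6] = 2×5 + 3×5 + 5×3 = 40; y_lin[7] = 3×5 + 5×5 = 40; y_lin[8] = 5×5 = 25 → [8, 22, 21, 39, 56, 49, 40, 40, 25]. Circular (length 5): y[0] = 4×2 + 1×5 + 2×5 + 3×3 + 5×5 = 57; y[1] = 4×5 + 1×2 + 2×5 + 3×5 + 5×3 = 62; y[2] = 4×3 + 1×5 + 2×2 + 3×5 + 5×5 = 61; y[3] = 4×5 + 1×3 + 2×5 + 3×2 + 5×5 = 64; y[4] = 4×5 + 1×5 + 2×3 + 3×5 + 5×2 = 56 → [57, 62, 61, 64, 56]

Linear: [8, 22, 21, 39, 56, 49, 40, 40, 25], Circular: [57, 62, 61, 64, 56]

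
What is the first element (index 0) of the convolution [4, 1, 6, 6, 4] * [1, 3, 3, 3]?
Use y[k] = Σ_i a[i]·b[k-i] at k=0. y[0] = 4×1 = 4

4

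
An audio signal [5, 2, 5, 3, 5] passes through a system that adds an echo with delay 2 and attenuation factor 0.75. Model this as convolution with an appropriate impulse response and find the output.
Direct-path + delayed-attenuated-path model → impulse response h = [1, 0, 0.75] (1 at lag 0, 0.75 at lag 2). Output y[n] = x[n] + 0.75·x[n - 2] (with x[n] = 0 outside 0..4): y[0] = 5 + 0.75×0 = 5; y[1] = 2 + 0.75×0 = 2; y[2] = 5 + 0.75×5 = 8.75; y[3] = 3 + 0.75×2 = 4.5; y[4] = 5 + 0.75×5 = 8.75; y[5] = 0 + 0.75×3 = 2.25; y[6] = 0 + 0.75×5 = 3.75. So y = [5, 2, 8.75, 4.5, 8.75, 2.25, 3.75]

[5, 2, 8.75, 4.5, 8.75, 2.25, 3.75]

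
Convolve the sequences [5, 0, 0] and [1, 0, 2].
y[0] = 5×1 = 5; y[1] = 5×0 + 0×1 = 0; y[2] = 5×2 + 0×0 + 0×1 = 10; y[3] = 0×2 + 0×0 = 0; y[4] = 0×2 = 0

[5, 0, 10, 0, 0]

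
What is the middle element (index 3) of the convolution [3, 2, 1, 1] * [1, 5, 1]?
Use y[k] = Σ_i a[i]·b[k-i] at k=3. y[3] = 2×1 + 1×5 + 1×1 = 8

8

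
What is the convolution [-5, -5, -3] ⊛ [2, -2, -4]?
y[0] = -5×2 = -10; y[1] = -5×-2 + -5×2 = 0; y[2] = -5×-4 + -5×-2 + -3×2 = 24; y[3] = -5×-4 + -3×-2 = 26; y[4] = -3×-4 = 12

[-10, 0, 24, 26, 12]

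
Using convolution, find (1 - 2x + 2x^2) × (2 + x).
Ascending coefficients: a = [1, -2, 2], b = [2, 1]. c[0] = 1×2 = 2; c[1] = 1×1 + -2×2 = -3; c[2] = -2×1 + 2×2 = 2; c[3] = 2×1 = 2. Result coefficients: [2, -3, 2, 2] → 2 - 3x + 2x^2 + 2x^3

2 - 3x + 2x^2 + 2x^3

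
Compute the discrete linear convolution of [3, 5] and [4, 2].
y[0] = 3×4 = 12; y[1] = 3×2 + 5×4 = 26; y[2] = 5×2 = 10

[12, 26, 10]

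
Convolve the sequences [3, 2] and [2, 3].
y[0] = 3×2 = 6; y[1] = 3×3 + 2×2 = 13; y[2] = 2×3 = 6

[6, 13, 6]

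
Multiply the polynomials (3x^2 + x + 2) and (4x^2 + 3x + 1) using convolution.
Ascending coefficients: a = [2, 1, 3], b = [1, 3, 4]. c[0] = 2×1 = 2; c[1] = 2×3 + 1×1 = 7; c[2] = 2×4 + 1×3 + 3×1 = 14; c[3] = 1×4 + 3×3 = 13; c[4] = 3×4 = 12. Result coefficients: [2, 7, 14, 13, 12] → 12x^4 + 13x^3 + 14x^2 + 7x + 2

12x^4 + 13x^3 + 14x^2 + 7x + 2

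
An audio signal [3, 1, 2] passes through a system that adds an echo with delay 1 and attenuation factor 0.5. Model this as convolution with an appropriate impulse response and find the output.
Direct-path + delayed-attenuated-path model → impulse response h = [1, 0.5] (1 at lag 0, 0.5 at lag 1). Output y[n] = x[n] + 0.5·x[n - 1] (with x[n] = 0 outside 0..2): y[0] = 3 + 0.5×0 = 3; y[1] = 1 + 0.5×3 = 2.5; y[2] = 2 + 0.5×1 = 2.5; y[3] = 0 + 0.5×2 = 1.0. So y = [3, 2.5, 2.5, 1.0]

[3, 2.5, 2.5, 1.0]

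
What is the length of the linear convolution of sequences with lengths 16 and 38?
Linear/full convolution length: m + n - 1 = 16 + 38 - 1 = 53

53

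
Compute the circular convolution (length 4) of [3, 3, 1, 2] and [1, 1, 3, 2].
Use y[k] = Σ_j a[j]·b[(k-j) mod 4]. y[0] = 3×1 + 3×2 + 1×3 + 2×1 = 14; y[1] = 3×1 + 3×1 + 1×2 + 2×3 = 14; y[2] = 3×3 + 3×1 + 1×1 + 2×2 = 17; y[3] = 3×2 + 3×3 + 1×1 + 2×1 = 18. Result: [14, 14, 17, 18]

[14, 14, 17, 18]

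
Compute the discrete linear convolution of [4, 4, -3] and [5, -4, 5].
y[0] = 4×5 = 20; y[1] = 4×-4 + 4×5 = 4; y[2] = 4×5 + 4×-4 + -3×5 = -11; y[3] = 4×5 + -3×-4 = 32; y[4] = -3×5 = -15

[20, 4, -11, 32, -15]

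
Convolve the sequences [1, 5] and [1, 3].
y[0] = 1×1 = 1; y[1] = 1×3 + 5×1 = 8; y[2] = 5×3 = 15

[1, 8, 15]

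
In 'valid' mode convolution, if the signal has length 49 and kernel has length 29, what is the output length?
'Valid' mode counts only positions where the kernel fully overlaps the signal: m - n + 1 = 49 - 29 + 1 = 21

21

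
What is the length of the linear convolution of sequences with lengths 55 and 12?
Linear/full convolution length: m + n - 1 = 55 + 12 - 1 = 66

66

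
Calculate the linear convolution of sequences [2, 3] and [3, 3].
y[0] = 2×3 = 6; y[1] = 2×3 + 3×3 = 15; y[2] = 3×3 = 9

[6, 15, 9]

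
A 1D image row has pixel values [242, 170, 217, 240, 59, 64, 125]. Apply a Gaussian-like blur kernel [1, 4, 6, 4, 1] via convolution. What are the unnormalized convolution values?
Convolve image row [242, 170, 217, 240, 59, 64, 125] with kernel [1, 4, 6, 4, 1]: y[0] = 242×1 = 242; y[1] = 242×4 + 170×1 = 1138; y[2] = 242×6 + 170×4 + 217×1 = 2349; y[3] = 242×4 + 170×6 + 217×4 + 240×1 = 3096; y[4] = 242×1 + 170×4 + 217×6 + 240×4 + 59×1 = 3243; y[5] = 170×1 + 217×4 + 240×6 + 59×4 + 64×1 = 2778; y[6] = 217×1 + 240×4 + 59×6 + 64×4 + 125×1 = 1912; y[7] = 240×1 + 59×4 + 64×6 + 125×4 = 1360; y[8] = 59×1 + 64×4 + 125×6 = 1065; y[9] = 64×1 + 125×4 = 564; y[10] = 125×1 = 125 → [242, 1138, 2349, 3096, 3243, 2778, 1912, 1360, 1065, 564, 125]. Normalization factor = sum(kernel) = 16.

[242, 1138, 2349, 3096, 3243, 2778, 1912, 1360, 1065, 564, 125]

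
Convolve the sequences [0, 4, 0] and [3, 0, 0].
y[0] = 0×3 = 0; y[1] = 0×0 + 4×3 = 12; y[2] = 0×0 + 4×0 + 0×3 = 0; y[3] = 4×0 + 0×0 = 0; y[4] = 0×0 = 0

[0, 12, 0, 0, 0]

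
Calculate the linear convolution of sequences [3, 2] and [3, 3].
y[0] = 3×3 = 9; y[1] = 3×3 + 2×3 = 15; y[2] = 2×3 = 6

[9, 15, 6]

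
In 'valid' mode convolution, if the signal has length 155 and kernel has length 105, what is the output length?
'Valid' mode counts only positions where the kernel fully overlaps the signal: m - n + 1 = 155 - 105 + 1 = 51

51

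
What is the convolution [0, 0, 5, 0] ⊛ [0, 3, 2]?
y[0] = 0×0 = 0; y[1] = 0×3 + 0×0 = 0; y[2] = 0×2 + 0×3 + 5×0 = 0; y[3] = 0×2 + 5×3 + 0×0 = 15; y[4] = 5×2 + 0×3 = 10; y[5] = 0×2 = 0

[0, 0, 0, 15, 10, 0]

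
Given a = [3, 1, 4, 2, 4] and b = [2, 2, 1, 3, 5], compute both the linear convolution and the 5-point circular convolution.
Linear: y_lin[0] = 3×2 = 6; y_lin[1] = 3×2 + 1×2 = 8; y_lin[2] = 3×1 + 1×2 + 4×2 = 13; y_lin[3] = 3×3 + 1×1 + 4×2 + 2×2 = 22; y_lin[4] = 3×5 + 1×3 + 4×1 + 2×2 + 4×2 = 34; y_lin[5] = 1×5 + 4×3 + 2×1 + 4×2 = 27; y_lin[6] = 4×5 + 2×3 + 4×1 = 30; y_lin[7] = 2×5 + 4×3 = 22; y_lin[8] = 4×5 = 20 → [6, 8, 13, 22, 34, 27, 30, 22, 20]. Circular (length 5): y[0] = 3×2 + 1×5 + 4×3 + 2×1 + 4×2 = 33; y[1] = 3×2 + 1×2 + 4×5 + 2×3 + 4×1 = 38; y[2] = 3×1 + 1×2 + 4×2 + 2×5 + 4×3 = 35; y[3] = 3×3 + 1×1 + 4×2 + 2×2 + 4×5 = 42; y[4] = 3×5 + 1×3 + 4×1 + 2×2 + 4×2 = 34 → [33, 38, 35, 42, 34]

Linear: [6, 8, 13, 22, 34, 27, 30, 22, 20], Circular: [33, 38, 35, 42, 34]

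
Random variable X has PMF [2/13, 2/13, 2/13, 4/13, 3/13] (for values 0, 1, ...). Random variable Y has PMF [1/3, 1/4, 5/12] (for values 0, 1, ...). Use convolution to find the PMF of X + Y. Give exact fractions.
P(X+Y=k) = Σ_i P(X=i)·P(Y=k-i) — a convolution of [2/13, 2/13, 2/13, 4/13, 3/13] and [1/3, 1/4, 5/12]. P(X+Y=0) = (2/13)×(1/3) = 2/39; P(X+Y=1) = (2/13)×(1/4) + (2/13)×(1/3) = 1/26 + 2/39 = 7/78; P(X+Y=2) = (2/13)×(5/12) + (2/13)×(1/4) + (2/13)×(1/3) = 5/78 + 1/26 + 2/39 = 2/13; P(X+Y=3) = (2/13)×(5/12) + (2/13)×(1/4) + (4/13)×(1/3) = 5/78 + 1/26 + 4/39 = 8/39; P(X+Y=4) = (2/13)×(5/12) + (4/13)×(1/4) + (3/13)×(1/3) = 5/78 + 1/13 + 1/13 = 17/78; P(X+Y=5) = (4/13)×(5/12) + (3/13)×(1/4) = 5/39 + 3/52 = 29/156; P(X+Y=6) = (3/13)×(5/12) = 5/52. PMF: [2/39, 7/78, 2/13, 8/39, 17/78, 29/156, 5/52] (sums to 1 ✓)

[2/39, 7/78, 2/13, 8/39, 17/78, 29/156, 5/52]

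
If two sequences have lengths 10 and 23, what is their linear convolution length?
Linear/full convolution length: m + n - 1 = 10 + 23 - 1 = 32

32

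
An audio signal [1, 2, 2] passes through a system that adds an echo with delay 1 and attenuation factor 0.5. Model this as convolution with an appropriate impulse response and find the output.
Direct-path + delayed-attenuated-path model → impulse response h = [1, 0.5] (1 at lag 0, 0.5 at lag 1). Output y[n] = x[n] + 0.5·x[n - 1] (with x[n] = 0 outside 0..2): y[0] = 1 + 0.5×0 = 1; y[1] = 2 + 0.5×1 = 2.5; y[2] = 2 + 0.5×2 = 3.0; y[3] = 0 + 0.5×2 = 1.0. So y = [1, 2.5, 3.0, 1.0]

[1, 2.5, 3.0, 1.0]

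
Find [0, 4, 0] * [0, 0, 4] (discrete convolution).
y[0] = 0×0 = 0; y[1] = 0×0 + 4×0 = 0; y[2] = 0×4 + 4×0 + 0×0 = 0; y[3] = 4×4 + 0×0 = 16; y[4] = 0×4 = 0

[0, 0, 0, 16, 0]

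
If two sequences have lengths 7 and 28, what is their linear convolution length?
Linear/full convolution length: m + n - 1 = 7 + 28 - 1 = 34

34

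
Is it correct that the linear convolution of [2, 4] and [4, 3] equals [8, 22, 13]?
Recompute linear convolution of [2, 4] and [4, 3]: y[0] = 2×4 = 8; y[1] = 2×3 + 4×4 = 22; y[2] = 4×3 = 12 → [8, 22, 12]. Compare to given [8, 22, 13]: they differ at index 2: given 13, correct 12, so answer: No

No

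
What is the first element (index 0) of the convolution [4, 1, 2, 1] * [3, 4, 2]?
Use y[k] = Σ_i a[i]·b[k-i] at k=0. y[0] = 4×3 = 12

12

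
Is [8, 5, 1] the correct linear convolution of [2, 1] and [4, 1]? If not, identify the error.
Recompute linear convolution of [2, 1] and [4, 1]: y[0] = 2×4 = 8; y[1] = 2×1 + 1×4 = 6; y[2] = 1×1 = 1 → [8, 6, 1]. Compare to given [8, 5, 1]: they differ at index 1: given 5, correct 6, so answer: No

No. Error at index 1: given 5, correct 6.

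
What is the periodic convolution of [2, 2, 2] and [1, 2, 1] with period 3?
Use y[k] = Σ_j a[j]·b[(k-j) mod 3]. y[0] = 2×1 + 2×1 + 2×2 = 8; y[1] = 2×2 + 2×1 + 2×1 = 8; y[2] = 2×1 + 2×2 + 2×1 = 8. Result: [8, 8, 8]

[8, 8, 8]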